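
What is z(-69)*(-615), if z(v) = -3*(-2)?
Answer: -3690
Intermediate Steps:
z(v) = 6
z(-69)*(-615) = 6*(-615) = -3690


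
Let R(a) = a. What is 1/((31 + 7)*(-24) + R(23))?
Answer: -1/889 ≈ -0.0011249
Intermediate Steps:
1/((31 + 7)*(-24) + R(23)) = 1/((31 + 7)*(-24) + 23) = 1/(38*(-24) + 23) = 1/(-912 + 23) = 1/(-889) = -1/889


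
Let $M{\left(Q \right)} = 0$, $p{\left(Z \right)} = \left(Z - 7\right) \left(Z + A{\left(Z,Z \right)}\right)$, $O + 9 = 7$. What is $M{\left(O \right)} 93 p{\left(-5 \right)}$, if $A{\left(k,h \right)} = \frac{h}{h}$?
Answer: $0$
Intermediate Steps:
$O = -2$ ($O = -9 + 7 = -2$)
$A{\left(k,h \right)} = 1$
$p{\left(Z \right)} = \left(1 + Z\right) \left(-7 + Z\right)$ ($p{\left(Z \right)} = \left(Z - 7\right) \left(Z + 1\right) = \left(-7 + Z\right) \left(1 + Z\right) = \left(1 + Z\right) \left(-7 + Z\right)$)
$M{\left(O \right)} 93 p{\left(-5 \right)} = 0 \cdot 93 \left(-7 + \left(-5\right)^{2} - -30\right) = 0 \left(-7 + 25 + 30\right) = 0 \cdot 48 = 0$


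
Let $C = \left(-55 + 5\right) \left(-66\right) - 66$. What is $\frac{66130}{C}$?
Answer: $\frac{33065}{1617} \approx 20.448$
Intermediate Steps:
$C = 3234$ ($C = \left(-50\right) \left(-66\right) - 66 = 3300 - 66 = 3234$)
$\frac{66130}{C} = \frac{66130}{3234} = 66130 \cdot \frac{1}{3234} = \frac{33065}{1617}$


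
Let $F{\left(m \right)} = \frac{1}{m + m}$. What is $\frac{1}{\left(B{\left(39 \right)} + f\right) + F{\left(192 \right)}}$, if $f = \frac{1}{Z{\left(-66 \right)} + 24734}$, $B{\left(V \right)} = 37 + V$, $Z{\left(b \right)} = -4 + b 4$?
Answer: $\frac{4697472}{357020297} \approx 0.013157$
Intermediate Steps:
$Z{\left(b \right)} = -4 + 4 b$
$f = \frac{1}{24466}$ ($f = \frac{1}{\left(-4 + 4 \left(-66\right)\right) + 24734} = \frac{1}{\left(-4 - 264\right) + 24734} = \frac{1}{-268 + 24734} = \frac{1}{24466} \approx 4.0873 \cdot 10^{-5}$)
$F{\left(m \right)} = \frac{1}{2 m}$
$\frac{1}{\left(B{\left(39 \right)} + f\right) + F{\left(192 \right)}} = \frac{1}{\left(\left(37 + 39\right) + \frac{1}{24466}\right) + \frac{1}{2 \cdot 192}} = \frac{1}{\left(76 + \frac{1}{24466}\right) + \frac{1}{2} \cdot \frac{1}{192}} = \frac{1}{\frac{1859417}{24466} + \frac{1}{384}} = \frac{1}{\frac{357020297}{4697472}} = \frac{4697472}{357020297}$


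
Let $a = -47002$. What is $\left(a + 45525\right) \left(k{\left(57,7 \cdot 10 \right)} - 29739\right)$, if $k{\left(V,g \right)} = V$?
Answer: $43840314$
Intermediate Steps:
$\left(a + 45525\right) \left(k{\left(57,7 \cdot 10 \right)} - 29739\right) = \left(-47002 + 45525\right) \left(57 - 29739\right) = \left(-1477\right) \left(-29682\right) = 43840314$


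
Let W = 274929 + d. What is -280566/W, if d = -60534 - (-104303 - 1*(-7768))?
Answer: -140283/155465 ≈ -0.90234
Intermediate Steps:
d = 36001 (d = -60534 - (-104303 + 7768) = -60534 - 1*(-96535) = -60534 + 96535 = 36001)
W = 310930 (W = 274929 + 36001 = 310930)
-280566/W = -280566/310930 = -280566*1/310930 = -140283/155465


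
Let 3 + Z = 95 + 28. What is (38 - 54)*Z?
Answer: -1920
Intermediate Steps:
Z = 120 (Z = -3 + (95 + 28) = -3 + 123 = 120)
(38 - 54)*Z = (38 - 54)*120 = -16*120 = -1920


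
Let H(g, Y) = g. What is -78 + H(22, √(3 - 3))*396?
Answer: 8634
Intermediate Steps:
-78 + H(22, √(3 - 3))*396 = -78 + 22*396 = -78 + 8712 = 8634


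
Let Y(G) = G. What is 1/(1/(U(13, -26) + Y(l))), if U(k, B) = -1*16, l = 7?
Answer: -9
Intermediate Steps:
U(k, B) = -16
1/(1/(U(13, -26) + Y(l))) = 1/(1/(-16 + 7)) = 1/(1/(-9)) = 1/(-⅑) = -9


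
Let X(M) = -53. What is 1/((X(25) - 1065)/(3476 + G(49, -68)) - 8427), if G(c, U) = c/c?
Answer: -3477/29301797 ≈ -0.00011866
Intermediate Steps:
G(c, U) = 1
1/((X(25) - 1065)/(3476 + G(49, -68)) - 8427) = 1/((-53 - 1065)/(3476 + 1) - 8427) = 1/(-1118/3477 - 8427) = 1/(-29301797/3477) = -3477/29301797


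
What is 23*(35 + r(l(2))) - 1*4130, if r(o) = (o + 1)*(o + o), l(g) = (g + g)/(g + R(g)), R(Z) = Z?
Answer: -3233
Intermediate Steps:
l(g) = 1 (l(g) = (g + g)/(g + g) = (2*g)/((2*g)) = (2*g)*(1/(2*g)) = 1)
r(o) = 2*o*(1 + o) (r(o) = (1 + o)*(2*o) = 2*o*(1 + o))
23*(35 + r(l(2))) - 1*4130 = 23*(35 + 2*1*(1 + 1)) - 1*4130 = 23*(35 + 2*1*2) - 4130 = 23*(35 + 4) - 4130 = 23*39 - 4130 = 897 - 4130 = -3233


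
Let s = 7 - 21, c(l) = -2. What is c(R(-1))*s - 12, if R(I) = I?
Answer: 16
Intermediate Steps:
s = -14
c(R(-1))*s - 12 = -2*(-14) - 12 = 28 - 12 = 16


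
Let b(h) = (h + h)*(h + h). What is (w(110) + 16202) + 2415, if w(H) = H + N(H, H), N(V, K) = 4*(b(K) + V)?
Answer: 212767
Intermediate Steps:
b(h) = 4*h**2 (b(h) = (2*h)*(2*h) = 4*h**2)
N(V, K) = 4*V + 16*K**2 (N(V, K) = 4*(4*K**2 + V) = 4*(V + 4*K**2) = 4*V + 16*K**2)
w(H) = 5*H + 16*H**2 (w(H) = H + (4*H + 16*H**2) = 5*H + 16*H**2)
(w(110) + 16202) + 2415 = (110*(5 + 16*110) + 16202) + 2415 = (110*(5 + 1760) + 16202) + 2415 = (110*1765 + 16202) + 2415 = (194150 + 16202) + 2415 = 210352 + 2415 = 212767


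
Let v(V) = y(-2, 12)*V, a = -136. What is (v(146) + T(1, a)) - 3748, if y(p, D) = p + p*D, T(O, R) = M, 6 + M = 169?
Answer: -7381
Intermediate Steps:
M = 163 (M = -6 + 169 = 163)
T(O, R) = 163
y(p, D) = p + D*p
v(V) = -26*V (v(V) = (-2*(1 + 12))*V = (-2*13)*V = -26*V)
(v(146) + T(1, a)) - 3748 = (-26*146 + 163) - 3748 = (-3796 + 163) - 3748 = -3633 - 3748 = -7381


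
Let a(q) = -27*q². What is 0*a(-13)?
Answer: 0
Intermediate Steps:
0*a(-13) = 0*(-27*(-13)²) = 0*(-27*169) = 0*(-4563) = 0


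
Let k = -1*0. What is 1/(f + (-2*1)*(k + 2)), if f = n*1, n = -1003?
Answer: -1/1007 ≈ -0.00099305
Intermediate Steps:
k = 0
f = -1003 (f = -1003*1 = -1003)
1/(f + (-2*1)*(k + 2)) = 1/(-1003 + (-2*1)*(0 + 2)) = 1/(-1003 - 2*2) = 1/(-1003 - 4) = 1/(-1007) = -1/1007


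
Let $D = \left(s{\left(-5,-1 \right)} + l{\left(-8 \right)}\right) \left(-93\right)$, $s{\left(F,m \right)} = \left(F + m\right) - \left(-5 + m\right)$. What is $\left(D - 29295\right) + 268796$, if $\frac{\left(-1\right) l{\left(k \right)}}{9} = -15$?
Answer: $226946$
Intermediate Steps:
$l{\left(k \right)} = 135$ ($l{\left(k \right)} = \left(-9\right) \left(-15\right) = 135$)
$s{\left(F,m \right)} = 5 + F$
$D = -12555$ ($D = \left(\left(5 - 5\right) + 135\right) \left(-93\right) = \left(0 + 135\right) \left(-93\right) = 135 \left(-93\right) = -12555$)
$\left(D - 29295\right) + 268796 = \left(-12555 - 29295\right) + 268796 = -41850 + 268796 = 226946$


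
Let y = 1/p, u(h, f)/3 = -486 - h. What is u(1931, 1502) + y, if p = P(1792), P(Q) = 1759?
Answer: -12754508/1759 ≈ -7251.0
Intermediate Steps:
u(h, f) = -1458 - 3*h (u(h, f) = 3*(-486 - h) = -1458 - 3*h)
p = 1759
y = 1/1759 ≈ 0.00056850
u(1931, 1502) + y = (-1458 - 3*1931) + 1/1759 = (-1458 - 5793) + 1/1759 = -7251 + 1/1759 = -12754508/1759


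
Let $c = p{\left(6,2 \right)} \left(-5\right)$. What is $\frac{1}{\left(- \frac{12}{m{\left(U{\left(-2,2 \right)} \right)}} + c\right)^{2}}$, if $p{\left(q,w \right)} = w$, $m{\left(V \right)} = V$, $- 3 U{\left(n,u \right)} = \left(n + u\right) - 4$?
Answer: $\frac{1}{361} \approx 0.0027701$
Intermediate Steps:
$U{\left(n,u \right)} = \frac{4}{3} - \frac{n}{3} - \frac{u}{3}$ ($U{\left(n,u \right)} = - \frac{\left(n + u\right) - 4}{3} = - \frac{-4 + n + u}{3} = \frac{4}{3} - \frac{n}{3} - \frac{u}{3}$)
$c = -10$ ($c = 2 \left(-5\right) = -10$)
$\frac{1}{\left(- \frac{12}{m{\left(U{\left(-2,2 \right)} \right)}} + c\right)^{2}} = \frac{1}{\left(- \frac{12}{\frac{4}{3} - - \frac{2}{3} - \frac{2}{3}} - 10\right)^{2}} = \frac{1}{\left(- \frac{12}{\frac{4}{3} + \frac{2}{3} - \frac{2}{3}} - 10\right)^{2}} = \frac{1}{\left(- \frac{12}{\frac{4}{3}} - 10\right)^{2}} = \frac{1}{\left(\left(-12\right) \frac{3}{4} - 10\right)^{2}} = \frac{1}{\left(-9 - 10\right)^{2}} = \frac{1}{\left(-19\right)^{2}} = \frac{1}{361}$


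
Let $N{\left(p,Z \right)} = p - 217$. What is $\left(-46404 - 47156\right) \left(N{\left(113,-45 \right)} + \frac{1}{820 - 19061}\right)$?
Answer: $\frac{177489401400}{18241} \approx 9.7302 \cdot 10^{6}$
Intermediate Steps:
$N{\left(p,Z \right)} = -217 + p$
$\left(-46404 - 47156\right) \left(N{\left(113,-45 \right)} + \frac{1}{820 - 19061}\right) = \left(-46404 - 47156\right) \left(\left(-217 + 113\right) + \frac{1}{820 - 19061}\right) = - 93560 \left(-104 + \frac{1}{-18241}\right) = - 93560 \left(-104 - \frac{1}{18241}\right) = \left(-93560\right) \left(- \frac{1897065}{18241}\right) = \frac{177489401400}{18241}$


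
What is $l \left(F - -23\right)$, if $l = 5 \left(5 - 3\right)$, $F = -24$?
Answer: $-10$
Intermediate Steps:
$l = 10$ ($l = 5 \cdot 2 = 10$)
$l \left(F - -23\right) = 10 \left(-24 - -23\right) = 10 \left(-24 + 23\right) = 10 \left(-1\right) = -10$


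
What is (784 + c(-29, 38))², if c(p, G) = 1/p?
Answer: 516880225/841 ≈ 6.1460e+5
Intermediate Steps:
(784 + c(-29, 38))² = (784 + 1/(-29))² = (784 - 1/29)² = (22735/29)² = 516880225/841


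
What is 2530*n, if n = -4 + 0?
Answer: -10120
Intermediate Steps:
n = -4
2530*n = 2530*(-4) = -10120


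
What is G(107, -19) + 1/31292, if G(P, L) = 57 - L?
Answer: 2378193/31292 ≈ 76.000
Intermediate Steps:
G(107, -19) + 1/31292 = (57 - 1*(-19)) + 1/31292 = (57 + 19) + 1/31292 = 76 + 1/31292 = 2378193/31292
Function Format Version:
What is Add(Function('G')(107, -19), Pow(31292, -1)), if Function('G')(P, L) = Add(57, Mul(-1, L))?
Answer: Rational(2378193, 31292) ≈ 76.000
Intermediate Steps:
Add(Function('G')(107, -19), Pow(31292, -1)) = Add(Add(57, Mul(-1, -19)), Pow(31292, -1)) = Add(Add(57, 19), Rational(1, 31292)) = Add(76, Rational(1, 31292)) = Rational(2378193, 31292)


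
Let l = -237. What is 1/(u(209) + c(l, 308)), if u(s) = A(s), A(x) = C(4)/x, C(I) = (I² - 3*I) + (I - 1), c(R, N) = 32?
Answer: 209/6695 ≈ 0.031217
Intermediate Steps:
C(I) = -1 + I² - 2*I (C(I) = (I² - 3*I) + (-1 + I) = -1 + I² - 2*I)
A(x) = 7/x (A(x) = (-1 + 4² - 2*4)/x = (-1 + 16 - 8)/x = 7/x)
u(s) = 7/s
1/(u(209) + c(l, 308)) = 1/(7/209 + 32) = 1/(6695/209) = 209/6695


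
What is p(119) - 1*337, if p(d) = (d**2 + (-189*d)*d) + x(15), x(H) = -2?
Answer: -2662607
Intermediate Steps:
p(d) = -2 - 188*d**2 (p(d) = (d**2 + (-189*d)*d) - 2 = (d**2 - 189*d**2) - 2 = -188*d**2 - 2 = -2 - 188*d**2)
p(119) - 1*337 = (-2 - 188*119**2) - 1*337 = (-2 - 188*14161) - 337 = (-2 - 2662268) - 337 = -2662270 - 337 = -2662607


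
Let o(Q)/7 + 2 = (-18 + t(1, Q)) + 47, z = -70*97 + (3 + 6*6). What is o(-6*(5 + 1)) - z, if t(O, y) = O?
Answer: 6947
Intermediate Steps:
z = -6751 (z = -6790 + (3 + 36) = -6790 + 39 = -6751)
o(Q) = 196 (o(Q) = -14 + 7*((-18 + 1) + 47) = -14 + 7*(-17 + 47) = -14 + 7*30 = -14 + 210 = 196)
o(-6*(5 + 1)) - z = 196 - 1*(-6751) = 196 + 6751 = 6947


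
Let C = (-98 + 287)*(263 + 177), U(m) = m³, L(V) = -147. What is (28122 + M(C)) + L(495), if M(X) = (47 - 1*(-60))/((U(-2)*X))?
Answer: 18611207893/665280 ≈ 27975.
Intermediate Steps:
C = 83160 (C = 189*440 = 83160)
M(X) = -107/(8*X) (M(X) = (47 - 1*(-60))/(((-2)³*X)) = (47 + 60)/((-8*X)) = 107*(-1/(8*X)) = -107/(8*X))
(28122 + M(C)) + L(495) = (28122 - 107/8/83160) - 147 = (28122 - 107/8*1/83160) - 147 = (28122 - 107/665280) - 147 = 18709004053/665280 - 147 = 18611207893/665280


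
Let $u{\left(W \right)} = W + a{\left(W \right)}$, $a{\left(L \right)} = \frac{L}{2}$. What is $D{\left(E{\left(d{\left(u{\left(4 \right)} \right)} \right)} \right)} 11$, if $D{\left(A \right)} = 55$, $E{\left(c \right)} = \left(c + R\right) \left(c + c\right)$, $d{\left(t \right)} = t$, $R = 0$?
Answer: $605$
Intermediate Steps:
$a{\left(L \right)} = \frac{L}{2}$ ($a{\left(L \right)} = L \frac{1}{2} = \frac{L}{2}$)
$u{\left(W \right)} = \frac{3 W}{2}$ ($u{\left(W \right)} = W + \frac{W}{2} = \frac{3 W}{2}$)
$E{\left(c \right)} = 2 c^{2}$ ($E{\left(c \right)} = \left(c + 0\right) \left(c + c\right) = c 2 c = 2 c^{2}$)
$D{\left(E{\left(d{\left(u{\left(4 \right)} \right)} \right)} \right)} 11 = 55 \cdot 11 = 605$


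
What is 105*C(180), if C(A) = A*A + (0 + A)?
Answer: 3420900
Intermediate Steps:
C(A) = A + A**2 (C(A) = A**2 + A = A + A**2)
105*C(180) = 105*(180*(1 + 180)) = 105*(180*181) = 105*32580 = 3420900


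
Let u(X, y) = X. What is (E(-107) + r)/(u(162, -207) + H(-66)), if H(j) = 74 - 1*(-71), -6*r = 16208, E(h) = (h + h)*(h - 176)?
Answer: 173582/921 ≈ 188.47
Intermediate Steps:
E(h) = 2*h*(-176 + h) (E(h) = (2*h)*(-176 + h) = 2*h*(-176 + h))
r = -8104/3 (r = -⅙*16208 = -8104/3 ≈ -2701.3)
H(j) = 145 (H(j) = 74 + 71 = 145)
(E(-107) + r)/(u(162, -207) + H(-66)) = (2*(-107)*(-176 - 107) - 8104/3)/(162 + 145) = (2*(-107)*(-283) - 8104/3)/307 = (60562 - 8104/3)*(1/307) = (173582/3)*(1/307) = 173582/921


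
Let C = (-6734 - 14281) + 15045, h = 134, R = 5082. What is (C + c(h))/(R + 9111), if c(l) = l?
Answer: -5836/14193 ≈ -0.41119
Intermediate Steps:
C = -5970 (C = -21015 + 15045 = -5970)
(C + c(h))/(R + 9111) = (-5970 + 134)/(5082 + 9111) = -5836/14193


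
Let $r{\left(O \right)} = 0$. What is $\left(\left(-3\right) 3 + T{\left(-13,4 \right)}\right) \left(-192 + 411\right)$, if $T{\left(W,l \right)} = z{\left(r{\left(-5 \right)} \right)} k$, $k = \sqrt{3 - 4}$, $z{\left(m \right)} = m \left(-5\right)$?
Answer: $-1971$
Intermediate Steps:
$z{\left(m \right)} = - 5 m$
$k = i$ ($k = \sqrt{-1} = i \approx 1.0 i$)
$T{\left(W,l \right)} = 0$ ($T{\left(W,l \right)} = \left(-5\right) 0 i = 0 i = 0$)
$\left(\left(-3\right) 3 + T{\left(-13,4 \right)}\right) \left(-192 + 411\right) = \left(\left(-3\right) 3 + 0\right) \left(-192 + 411\right) = \left(-9 + 0\right) 219 = \left(-9\right) 219 = -1971$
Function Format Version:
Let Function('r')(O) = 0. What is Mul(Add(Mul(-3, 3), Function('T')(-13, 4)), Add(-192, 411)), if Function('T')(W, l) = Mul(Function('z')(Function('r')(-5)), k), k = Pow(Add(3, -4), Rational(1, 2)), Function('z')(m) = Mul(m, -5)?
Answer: -1971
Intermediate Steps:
Function('z')(m) = Mul(-5, m)
k = I (k = Pow(-1, Rational(1, 2)) = I ≈ Mul(1.0000, I))
Function('T')(W, l) = 0 (Function('T')(W, l) = Mul(Mul(-5, 0), I) = Mul(0, I) = 0)
Mul(Add(Mul(-3, 3), Function('T')(-13, 4)), Add(-192, 411)) = Mul(Add(Mul(-3, 3), 0), Add(-192, 411)) = Mul(Add(-9, 0), 219) = Mul(-9, 219) = -1971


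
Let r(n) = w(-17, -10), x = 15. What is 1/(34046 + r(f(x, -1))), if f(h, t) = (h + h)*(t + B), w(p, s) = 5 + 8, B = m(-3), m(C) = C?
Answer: 1/34059 ≈ 2.9361e-5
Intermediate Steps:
B = -3
w(p, s) = 13
f(h, t) = 2*h*(-3 + t) (f(h, t) = (h + h)*(t - 3) = (2*h)*(-3 + t) = 2*h*(-3 + t))
r(n) = 13
1/(34046 + r(f(x, -1))) = 1/(34046 + 13) = 1/34059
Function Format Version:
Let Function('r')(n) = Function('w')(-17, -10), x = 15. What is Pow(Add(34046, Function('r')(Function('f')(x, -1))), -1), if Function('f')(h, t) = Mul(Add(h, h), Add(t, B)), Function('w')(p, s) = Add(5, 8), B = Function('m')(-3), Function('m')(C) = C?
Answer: Rational(1, 34059) ≈ 2.9361e-5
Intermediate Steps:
B = -3
Function('w')(p, s) = 13
Function('f')(h, t) = Mul(2, h, Add(-3, t)) (Function('f')(h, t) = Mul(Add(h, h), Add(t, -3)) = Mul(Mul(2, h), Add(-3, t)) = Mul(2, h, Add(-3, t)))
Function('r')(n) = 13
Pow(Add(34046, Function('r')(Function('f')(x, -1))), -1) = Pow(Add(34046, 13), -1) = Pow(34059, -1) = Rational(1, 34059)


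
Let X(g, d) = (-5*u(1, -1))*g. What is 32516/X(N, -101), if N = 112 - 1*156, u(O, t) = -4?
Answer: -739/20 ≈ -36.950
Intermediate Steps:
N = -44 (N = 112 - 156 = -44)
X(g, d) = 20*g (X(g, d) = (-5*(-4))*g = 20*g)
32516/X(N, -101) = 32516/((20*(-44))) = 32516/(-880) = 32516*(-1/880) = -739/20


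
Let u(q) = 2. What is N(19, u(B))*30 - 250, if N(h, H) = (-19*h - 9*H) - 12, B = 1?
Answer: -11980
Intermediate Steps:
N(h, H) = -12 - 19*h - 9*H
N(19, u(B))*30 - 250 = (-12 - 19*19 - 9*2)*30 - 250 = (-12 - 361 - 18)*30 - 250 = -391*30 - 250 = -11730 - 250 = -11980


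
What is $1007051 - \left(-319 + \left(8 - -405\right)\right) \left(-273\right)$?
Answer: $1032713$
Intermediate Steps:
$1007051 - \left(-319 + \left(8 - -405\right)\right) \left(-273\right) = 1007051 - \left(-319 + \left(8 + 405\right)\right) \left(-273\right) = 1007051 - \left(-319 + 413\right) \left(-273\right) = 1007051 - 94 \left(-273\right) = 1007051 - -25662 = 1007051 + 25662 = 1032713$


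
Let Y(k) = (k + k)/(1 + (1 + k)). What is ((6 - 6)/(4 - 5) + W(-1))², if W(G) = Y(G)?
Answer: 4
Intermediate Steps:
Y(k) = 2*k/(2 + k) (Y(k) = (2*k)/(2 + k) = 2*k/(2 + k))
W(G) = 2*G/(2 + G)
((6 - 6)/(4 - 5) + W(-1))² = ((6 - 6)/(4 - 5) + 2*(-1)/(2 - 1))² = (0/(-1) + 2*(-1)/1)² = (0*(-1) + 2*(-1)*1)² = (0 - 2)² = (-2)² = 4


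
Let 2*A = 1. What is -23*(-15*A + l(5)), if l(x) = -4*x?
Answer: 1265/2 ≈ 632.50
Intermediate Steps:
A = ½ (A = (½)*1 = ½ ≈ 0.50000)
-23*(-15*A + l(5)) = -23*(-15*½ - 4*5) = -23*(-15/2 - 20) = -23*(-55/2) = 1265/2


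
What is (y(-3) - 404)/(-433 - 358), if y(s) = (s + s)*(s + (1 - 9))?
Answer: 338/791 ≈ 0.42731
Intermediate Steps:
y(s) = 2*s*(-8 + s) (y(s) = (2*s)*(s - 8) = (2*s)*(-8 + s) = 2*s*(-8 + s))
(y(-3) - 404)/(-433 - 358) = (2*(-3)*(-8 - 3) - 404)/(-433 - 358) = (2*(-3)*(-11) - 404)/(-791) = (66 - 404)*(-1/791) = -338*(-1/791) = 338/791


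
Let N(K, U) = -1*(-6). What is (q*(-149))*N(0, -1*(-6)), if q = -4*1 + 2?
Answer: 1788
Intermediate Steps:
N(K, U) = 6
q = -2 (q = -4 + 2 = -2)
(q*(-149))*N(0, -1*(-6)) = -2*(-149)*6 = 298*6 = 1788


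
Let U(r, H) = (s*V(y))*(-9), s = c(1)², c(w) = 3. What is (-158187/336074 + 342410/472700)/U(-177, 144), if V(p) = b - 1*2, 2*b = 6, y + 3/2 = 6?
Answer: -1007502586/321695914095 ≈ -0.0031318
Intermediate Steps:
y = 9/2 (y = -3/2 + 6 = 9/2 ≈ 4.5000)
b = 3 (b = (½)*6 = 3)
V(p) = 1 (V(p) = 3 - 1*2 = 3 - 2 = 1)
s = 9 (s = 3² = 9)
U(r, H) = -81 (U(r, H) = (9*1)*(-9) = 9*(-9) = -81)
(-158187/336074 + 342410/472700)/U(-177, 144) = (-158187/336074 + 342410/472700)/(-81) = (-158187*1/336074 + 342410*(1/472700))*(-1/81) = (-158187/336074 + 34241/47270)*(-1/81) = (1007502586/3971554495)*(-1/81) = -1007502586/321695914095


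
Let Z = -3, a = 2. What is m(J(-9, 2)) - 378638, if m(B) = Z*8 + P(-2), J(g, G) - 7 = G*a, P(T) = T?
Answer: -378664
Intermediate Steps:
J(g, G) = 7 + 2*G (J(g, G) = 7 + G*2 = 7 + 2*G)
m(B) = -26 (m(B) = -3*8 - 2 = -24 - 2 = -26)
m(J(-9, 2)) - 378638 = -26 - 378638 = -378664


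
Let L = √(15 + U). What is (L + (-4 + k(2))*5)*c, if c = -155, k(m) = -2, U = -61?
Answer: 4650 - 155*I*√46 ≈ 4650.0 - 1051.3*I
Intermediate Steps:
L = I*√46 (L = √(15 - 61) = √(-46) = I*√46 ≈ 6.7823*I)
(L + (-4 + k(2))*5)*c = (I*√46 + (-4 - 2)*5)*(-155) = (I*√46 - 6*5)*(-155) = (I*√46 - 30)*(-155) = (-30 + I*√46)*(-155) = 4650 - 155*I*√46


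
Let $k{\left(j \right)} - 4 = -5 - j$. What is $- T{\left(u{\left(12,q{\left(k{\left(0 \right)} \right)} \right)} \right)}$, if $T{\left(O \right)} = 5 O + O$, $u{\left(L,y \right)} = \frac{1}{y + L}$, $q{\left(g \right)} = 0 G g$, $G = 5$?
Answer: $- \frac{1}{2} \approx -0.5$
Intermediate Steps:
$k{\left(j \right)} = -1 - j$ ($k{\left(j \right)} = 4 - \left(5 + j\right) = -1 - j$)
$q{\left(g \right)} = 0$ ($q{\left(g \right)} = 0 \cdot 5 g = 0 g = 0$)
$u{\left(L,y \right)} = \frac{1}{L + y}$
$T{\left(O \right)} = 6 O$
$- T{\left(u{\left(12,q{\left(k{\left(0 \right)} \right)} \right)} \right)} = - \frac{6}{12 + 0} = - \frac{6}{12} = \left(-1\right) \frac{1}{2} = - \frac{1}{2}$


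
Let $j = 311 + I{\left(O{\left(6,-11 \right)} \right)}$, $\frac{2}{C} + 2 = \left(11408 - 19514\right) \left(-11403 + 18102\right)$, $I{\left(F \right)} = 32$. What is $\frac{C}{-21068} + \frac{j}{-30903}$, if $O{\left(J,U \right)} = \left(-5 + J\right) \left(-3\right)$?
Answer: $- \frac{196202269756649}{17677080884095392} \approx -0.011099$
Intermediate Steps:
$O{\left(J,U \right)} = 15 - 3 J$
$C = - \frac{1}{27151048}$ ($C = \frac{2}{-2 + \left(11408 - 19514\right) \left(-11403 + 18102\right)} = \frac{2}{-2 - 54302094} = \frac{2}{-54302096} = 2 \left(- \frac{1}{54302096}\right) = - \frac{1}{27151048} \approx -3.6831 \cdot 10^{-8}$)
$j = 343$ ($j = 311 + 32 = 343$)
$\frac{C}{-21068} + \frac{j}{-30903} = - \frac{1}{27151048 \left(-21068\right)} + \frac{343}{-30903} = \left(- \frac{1}{27151048}\right) \left(- \frac{1}{21068}\right) + 343 \left(- \frac{1}{30903}\right) = \frac{1}{572018279264} - \frac{343}{30903} = - \frac{196202269756649}{17677080884095392}$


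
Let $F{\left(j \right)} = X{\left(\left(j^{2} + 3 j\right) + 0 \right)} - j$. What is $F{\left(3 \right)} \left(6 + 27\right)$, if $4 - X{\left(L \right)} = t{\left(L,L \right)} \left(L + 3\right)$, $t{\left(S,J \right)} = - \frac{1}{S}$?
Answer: $\frac{143}{2} \approx 71.5$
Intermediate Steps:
$X{\left(L \right)} = 4 + \frac{3 + L}{L}$ ($X{\left(L \right)} = 4 - - \frac{1}{L} \left(L + 3\right) = 4 - - \frac{1}{L} \left(3 + L\right) = 4 - - \frac{3 + L}{L} = 4 + \frac{3 + L}{L}$)
$F{\left(j \right)} = 5 - j + \frac{3}{j^{2} + 3 j}$ ($F{\left(j \right)} = \left(5 + \frac{3}{\left(j^{2} + 3 j\right) + 0}\right) - j = \left(5 + \frac{3}{j^{2} + 3 j}\right) - j = 5 - j + \frac{3}{j^{2} + 3 j}$)
$F{\left(3 \right)} \left(6 + 27\right) = \frac{3 + 3 \left(3 + 3\right) \left(5 - 3\right)}{3 \left(3 + 3\right)} \left(6 + 27\right) = \frac{3 + 3 \cdot 6 \left(5 - 3\right)}{3 \cdot 6} \cdot 33 = \frac{1}{3} \cdot \frac{1}{6} \left(3 + 3 \cdot 6 \cdot 2\right) 33 = \frac{1}{3} \cdot \frac{1}{6} \left(3 + 36\right) 33 = \frac{1}{3} \cdot \frac{1}{6} \cdot 39 \cdot 33 = \frac{13}{6} \cdot 33 = \frac{143}{2}$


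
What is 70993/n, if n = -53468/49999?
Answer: -3549579007/53468 ≈ -66387.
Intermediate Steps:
n = -53468/49999 (n = -53468*1/49999 = -53468/49999 ≈ -1.0694)
70993/n = 70993/(-53468/49999) = 70993*(-49999/53468) = -3549579007/53468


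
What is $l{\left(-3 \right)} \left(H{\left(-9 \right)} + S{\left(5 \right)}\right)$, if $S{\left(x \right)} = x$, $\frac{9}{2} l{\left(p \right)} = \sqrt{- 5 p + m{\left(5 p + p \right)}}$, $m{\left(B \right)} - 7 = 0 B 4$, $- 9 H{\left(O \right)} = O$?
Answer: $\frac{4 \sqrt{22}}{3} \approx 6.2539$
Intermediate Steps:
$H{\left(O \right)} = - \frac{O}{9}$
$m{\left(B \right)} = 7$ ($m{\left(B \right)} = 7 + 0 B 4 = 7 + 0 \cdot 4 = 7 + 0 = 7$)
$l{\left(p \right)} = \frac{2 \sqrt{7 - 5 p}}{9}$ ($l{\left(p \right)} = \frac{2 \sqrt{- 5 p + 7}}{9} = \frac{2 \sqrt{7 - 5 p}}{9}$)
$l{\left(-3 \right)} \left(H{\left(-9 \right)} + S{\left(5 \right)}\right) = \frac{2 \sqrt{7 - -15}}{9} \left(\left(- \frac{1}{9}\right) \left(-9\right) + 5\right) = \frac{2 \sqrt{7 + 15}}{9} \left(1 + 5\right) = \frac{2 \sqrt{22}}{9} \cdot 6 = \frac{4 \sqrt{22}}{3}$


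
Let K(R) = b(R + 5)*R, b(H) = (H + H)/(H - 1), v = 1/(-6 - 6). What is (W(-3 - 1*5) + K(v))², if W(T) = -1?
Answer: 116281/79524 ≈ 1.4622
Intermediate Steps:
v = -1/12 (v = 1/(-12) = -1/12 ≈ -0.083333)
b(H) = 2*H/(-1 + H) (b(H) = (2*H)/(-1 + H) = 2*H/(-1 + H))
K(R) = 2*R*(5 + R)/(4 + R) (K(R) = (2*(R + 5)/(-1 + (R + 5)))*R = (2*(5 + R)/(-1 + (5 + R)))*R = (2*(5 + R)/(4 + R))*R = 2*R*(5 + R)/(4 + R))
(W(-3 - 1*5) + K(v))² = (-1 + 2*(-1/12)*(5 - 1/12)/(4 - 1/12))² = (-1 + 2*(-1/12)*(59/12)/(47/12))² = (-1 + 2*(-1/12)*(12/47)*(59/12))² = (-1 - 59/282)² = (-341/282)² = 116281/79524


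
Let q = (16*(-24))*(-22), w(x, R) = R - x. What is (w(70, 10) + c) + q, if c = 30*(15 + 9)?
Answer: 9108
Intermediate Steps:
q = 8448 (q = -384*(-22) = 8448)
c = 720 (c = 30*24 = 720)
(w(70, 10) + c) + q = ((10 - 1*70) + 720) + 8448 = ((10 - 70) + 720) + 8448 = (-60 + 720) + 8448 = 660 + 8448 = 9108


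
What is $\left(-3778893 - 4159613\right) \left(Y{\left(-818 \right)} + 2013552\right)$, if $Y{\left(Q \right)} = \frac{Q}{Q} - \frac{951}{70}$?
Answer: $- \frac{559457315254027}{35} \approx -1.5984 \cdot 10^{13}$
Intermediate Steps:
$Y{\left(Q \right)} = - \frac{881}{70}$ ($Y{\left(Q \right)} = 1 - \frac{951}{70} = - \frac{881}{70}$)
$\left(-3778893 - 4159613\right) \left(Y{\left(-818 \right)} + 2013552\right) = \left(-3778893 - 4159613\right) \left(- \frac{881}{70} + 2013552\right) = \left(-7938506\right) \frac{140947759}{70} = - \frac{559457315254027}{35}$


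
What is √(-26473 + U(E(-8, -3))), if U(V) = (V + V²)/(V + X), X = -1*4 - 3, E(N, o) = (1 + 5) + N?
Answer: I*√238259/3 ≈ 162.71*I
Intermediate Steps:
E(N, o) = 6 + N
X = -7 (X = -4 - 3 = -7)
U(V) = (V + V²)/(-7 + V) (U(V) = (V + V²)/(V - 7) = (V + V²)/(-7 + V))
√(-26473 + U(E(-8, -3))) = √(-26473 + (6 - 8)*(1 + (6 - 8))/(-7 + (6 - 8))) = √(-26473 - 2*(1 - 2)/(-7 - 2)) = √(-26473 - 2*(-1)/(-9)) = √(-26473 - 2*(-⅑)*(-1)) = √(-26473 - 2/9) = √(-238259/9) = I*√238259/3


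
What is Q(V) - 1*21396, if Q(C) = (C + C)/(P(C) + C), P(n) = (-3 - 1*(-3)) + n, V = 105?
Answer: -21395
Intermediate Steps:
P(n) = n (P(n) = (-3 + 3) + n = 0 + n = n)
Q(C) = 1 (Q(C) = (C + C)/(C + C) = (2*C)/((2*C)) = (2*C)*(1/(2*C)) = 1)
Q(V) - 1*21396 = 1 - 1*21396 = 1 - 21396 = -21395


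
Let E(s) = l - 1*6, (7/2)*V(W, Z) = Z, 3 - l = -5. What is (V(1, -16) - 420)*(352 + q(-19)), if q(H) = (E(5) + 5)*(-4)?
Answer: -962928/7 ≈ -1.3756e+5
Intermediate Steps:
l = 8 (l = 3 - 1*(-5) = 3 + 5 = 8)
V(W, Z) = 2*Z/7
E(s) = 2 (E(s) = 8 - 1*6 = 8 - 6 = 2)
q(H) = -28 (q(H) = (2 + 5)*(-4) = 7*(-4) = -28)
(V(1, -16) - 420)*(352 + q(-19)) = ((2/7)*(-16) - 420)*(352 - 28) = (-32/7 - 420)*324 = -2972/7*324 = -962928/7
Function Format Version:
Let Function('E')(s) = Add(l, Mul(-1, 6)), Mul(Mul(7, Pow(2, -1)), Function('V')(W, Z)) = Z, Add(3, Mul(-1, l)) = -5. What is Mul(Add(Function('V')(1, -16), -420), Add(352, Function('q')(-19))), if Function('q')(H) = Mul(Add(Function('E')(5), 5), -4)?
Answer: Rational(-962928, 7) ≈ -1.3756e+5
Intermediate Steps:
l = 8 (l = Add(3, Mul(-1, -5)) = Add(3, 5) = 8)
Function('V')(W, Z) = Mul(Rational(2, 7), Z)
Function('E')(s) = 2 (Function('E')(s) = Add(8, Mul(-1, 6)) = Add(8, -6) = 2)
Function('q')(H) = -28 (Function('q')(H) = Mul(Add(2, 5), -4) = Mul(7, -4) = -28)
Mul(Add(Function('V')(1, -16), -420), Add(352, Function('q')(-19))) = Mul(Add(Mul(Rational(2, 7), -16), -420), Add(352, -28)) = Mul(Add(Rational(-32, 7), -420), 324) = Mul(Rational(-2972, 7), 324) = Rational(-962928, 7)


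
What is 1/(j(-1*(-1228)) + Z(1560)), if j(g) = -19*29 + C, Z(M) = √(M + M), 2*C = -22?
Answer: -281/156362 - √195/78181 ≈ -0.0019757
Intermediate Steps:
C = -11 (C = (½)*(-22) = -11)
Z(M) = √2*√M (Z(M) = √(2*M) = √2*√M)
j(g) = -562 (j(g) = -19*29 - 11 = -551 - 11 = -562)
1/(j(-1*(-1228)) + Z(1560)) = 1/(-562 + √2*√1560) = 1/(-562 + √2*(2*√390)) = 1/(-562 + 4*√195)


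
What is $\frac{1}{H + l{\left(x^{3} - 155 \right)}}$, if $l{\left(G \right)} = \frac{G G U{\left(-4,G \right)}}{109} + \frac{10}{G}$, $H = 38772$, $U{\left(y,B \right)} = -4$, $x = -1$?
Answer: $\frac{8502}{322046167} \approx 2.64 \cdot 10^{-5}$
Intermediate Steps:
$l{\left(G \right)} = \frac{10}{G} - \frac{4 G^{2}}{109}$ ($l{\left(G \right)} = \frac{G G \left(-4\right)}{109} + \frac{10}{G} = G^{2} \left(-4\right) \frac{1}{109} + \frac{10}{G} = - 4 G^{2} \cdot \frac{1}{109} + \frac{10}{G} = - \frac{4 G^{2}}{109} + \frac{10}{G} = \frac{10}{G} - \frac{4 G^{2}}{109}$)
$\frac{1}{H + l{\left(x^{3} - 155 \right)}} = \frac{1}{38772 + \frac{2 \left(545 - 2 \left(\left(-1\right)^{3} - 155\right)^{3}\right)}{109 \left(\left(-1\right)^{3} - 155\right)}} = \frac{1}{38772 + \frac{2 \left(545 - 2 \left(-1 - 155\right)^{3}\right)}{109 \left(-1 - 155\right)}} = \frac{1}{38772 + \frac{2 \left(545 - 2 \left(-156\right)^{3}\right)}{109 \left(-156\right)}} = \frac{1}{38772 + \frac{2}{109} \left(- \frac{1}{156}\right) \left(545 - -7592832\right)} = \frac{1}{38772 + \frac{2}{109} \left(- \frac{1}{156}\right) \left(545 + 7592832\right)} = \frac{1}{38772 + \frac{2}{109} \left(- \frac{1}{156}\right) 7593377} = \frac{1}{38772 - \frac{7593377}{8502}} = \frac{1}{\frac{322046167}{8502}} = \frac{8502}{322046167}$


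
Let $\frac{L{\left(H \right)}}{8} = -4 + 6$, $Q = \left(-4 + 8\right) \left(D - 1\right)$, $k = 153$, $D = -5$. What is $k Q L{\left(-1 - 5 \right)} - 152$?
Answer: $-58904$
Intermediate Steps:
$Q = -24$ ($Q = \left(-4 + 8\right) \left(-5 - 1\right) = 4 \left(-6\right) = -24$)
$L{\left(H \right)} = 16$ ($L{\left(H \right)} = 8 \left(-4 + 6\right) = 8 \cdot 2 = 16$)
$k Q L{\left(-1 - 5 \right)} - 152 = 153 \left(\left(-24\right) 16\right) - 152 = 153 \left(-384\right) - 152 = -58752 - 152 = -58904$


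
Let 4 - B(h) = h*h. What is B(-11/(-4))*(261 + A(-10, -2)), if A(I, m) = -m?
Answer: -14991/16 ≈ -936.94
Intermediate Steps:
B(h) = 4 - h² (B(h) = 4 - h*h = 4 - h²)
B(-11/(-4))*(261 + A(-10, -2)) = (4 - (-11/(-4))²)*(261 - 1*(-2)) = (4 - (-11*(-¼))²)*(261 + 2) = (4 - (11/4)²)*263 = (4 - 1*121/16)*263 = (4 - 121/16)*263 = -57/16*263 = -14991/16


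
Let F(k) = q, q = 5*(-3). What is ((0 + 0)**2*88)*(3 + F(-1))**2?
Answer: 0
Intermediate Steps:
q = -15
F(k) = -15
((0 + 0)**2*88)*(3 + F(-1))**2 = ((0 + 0)**2*88)*(3 - 15)**2 = (0**2*88)*(-12)**2 = (0*88)*144 = 0*144 = 0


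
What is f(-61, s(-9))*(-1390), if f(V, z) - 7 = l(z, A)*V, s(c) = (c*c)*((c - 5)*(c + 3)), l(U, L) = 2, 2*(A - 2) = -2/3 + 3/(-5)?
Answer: 159850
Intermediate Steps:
A = 41/30 (A = 2 + (-2/3 + 3/(-5))/2 = 2 + (-2*⅓ + 3*(-⅕))/2 = 2 + (-⅔ - ⅗)/2 = 2 + (½)*(-19/15) = 2 - 19/30 = 41/30 ≈ 1.3667)
s(c) = c²*(-5 + c)*(3 + c) (s(c) = c²*((-5 + c)*(3 + c)) = c²*(-5 + c)*(3 + c))
f(V, z) = 7 + 2*V
f(-61, s(-9))*(-1390) = (7 + 2*(-61))*(-1390) = (7 - 122)*(-1390) = -115*(-1390) = 159850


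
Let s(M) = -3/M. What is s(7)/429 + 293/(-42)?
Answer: -41905/6006 ≈ -6.9772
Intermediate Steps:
s(7)/429 + 293/(-42) = -3/7/429 + 293/(-42) = -3*⅐*(1/429) + 293*(-1/42) = -3/7*1/429 - 293/42 = -1/1001 - 293/42 = -41905/6006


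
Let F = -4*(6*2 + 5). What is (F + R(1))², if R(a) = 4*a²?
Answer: 4096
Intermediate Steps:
F = -68 (F = -4*(12 + 5) = -4*17 = -68)
(F + R(1))² = (-68 + 4*1²)² = (-68 + 4*1)² = (-68 + 4)² = (-64)² = 4096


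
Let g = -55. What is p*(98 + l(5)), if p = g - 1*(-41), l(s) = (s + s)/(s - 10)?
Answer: -1344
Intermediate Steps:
l(s) = 2*s/(-10 + s) (l(s) = (2*s)/(-10 + s) = 2*s/(-10 + s))
p = -14 (p = -55 - 1*(-41) = -55 + 41 = -14)
p*(98 + l(5)) = -14*(98 + 2*5/(-10 + 5)) = -14*(98 + 2*5/(-5)) = -14*(98 + 2*5*(-⅕)) = -14*(98 - 2) = -14*96 = -1344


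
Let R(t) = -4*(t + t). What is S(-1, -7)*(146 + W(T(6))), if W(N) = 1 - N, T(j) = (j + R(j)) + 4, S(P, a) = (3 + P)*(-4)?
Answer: -1480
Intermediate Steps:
S(P, a) = -12 - 4*P
R(t) = -8*t
T(j) = 4 - 7*j (T(j) = (j - 8*j) + 4 = -7*j + 4 = 4 - 7*j)
S(-1, -7)*(146 + W(T(6))) = (-12 - 4*(-1))*(146 + (1 - (4 - 7*6))) = (-12 + 4)*(146 + (1 - (4 - 42))) = -8*(146 + (1 - 1*(-38))) = -8*(146 + (1 + 38)) = -8*(146 + 39) = -8*185 = -1480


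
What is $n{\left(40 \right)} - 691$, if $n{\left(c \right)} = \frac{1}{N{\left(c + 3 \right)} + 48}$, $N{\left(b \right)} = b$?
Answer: $- \frac{62880}{91} \approx -690.99$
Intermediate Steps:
$n{\left(c \right)} = \frac{1}{51 + c}$ ($n{\left(c \right)} = \frac{1}{\left(c + 3\right) + 48} = \frac{1}{\left(3 + c\right) + 48} = \frac{1}{51 + c}$)
$n{\left(40 \right)} - 691 = \frac{1}{51 + 40} - 691 = \frac{1}{91} - 691 = - \frac{62880}{91}$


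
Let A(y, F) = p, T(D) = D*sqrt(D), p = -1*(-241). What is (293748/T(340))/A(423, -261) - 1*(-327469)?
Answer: 327469 + 73437*sqrt(85)/3482450 ≈ 3.2747e+5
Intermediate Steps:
p = 241
T(D) = D**(3/2)
A(y, F) = 241
(293748/T(340))/A(423, -261) - 1*(-327469) = (293748/(340**(3/2)))/241 - 1*(-327469) = (293748/((680*sqrt(85))))*(1/241) + 327469 = (293748*(sqrt(85)/57800))*(1/241) + 327469 = (73437*sqrt(85)/14450)*(1/241) + 327469 = 73437*sqrt(85)/3482450 + 327469 = 327469 + 73437*sqrt(85)/3482450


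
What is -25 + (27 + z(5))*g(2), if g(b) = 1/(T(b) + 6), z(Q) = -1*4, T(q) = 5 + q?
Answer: -302/13 ≈ -23.231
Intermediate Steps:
z(Q) = -4
g(b) = 1/(11 + b) (g(b) = 1/((5 + b) + 6) = 1/(11 + b))
-25 + (27 + z(5))*g(2) = -25 + (27 - 4)/(11 + 2) = -25 + 23/13 = -302/13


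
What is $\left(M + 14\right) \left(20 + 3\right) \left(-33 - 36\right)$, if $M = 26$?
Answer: $-63480$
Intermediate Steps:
$\left(M + 14\right) \left(20 + 3\right) \left(-33 - 36\right) = \left(26 + 14\right) \left(20 + 3\right) \left(-33 - 36\right) = 40 \cdot 23 \left(-69\right) = 920 \left(-69\right) = -63480$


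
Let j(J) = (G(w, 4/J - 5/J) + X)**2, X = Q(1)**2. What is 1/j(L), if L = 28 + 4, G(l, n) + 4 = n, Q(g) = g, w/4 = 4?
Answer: 1024/9409 ≈ 0.10883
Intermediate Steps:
w = 16 (w = 4*4 = 16)
X = 1 (X = 1**2 = 1)
G(l, n) = -4 + n
L = 32
j(J) = (-3 - 1/J)**2 (j(J) = ((-4 + (4/J - 5/J)) + 1)**2 = ((-4 - 1/J) + 1)**2 = (-3 - 1/J)**2)
1/j(L) = 1/((1 + 3*32)**2/32**2) = 1/((1 + 96)**2/1024) = 1/((1/1024)*97**2) = 1/((1/1024)*9409) = 1/(9409/1024) = 1024/9409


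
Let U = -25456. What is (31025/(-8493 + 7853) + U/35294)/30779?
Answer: -111128819/69524097664 ≈ -0.0015984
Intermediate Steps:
(31025/(-8493 + 7853) + U/35294)/30779 = (31025/(-8493 + 7853) - 25456/35294)/30779 = (31025/(-640) - 25456*1/35294)*(1/30779) = (31025*(-1/640) - 12728/17647)*(1/30779) = (-6205/128 - 12728/17647)*(1/30779) = -111128819/2258816*1/30779 = -111128819/69524097664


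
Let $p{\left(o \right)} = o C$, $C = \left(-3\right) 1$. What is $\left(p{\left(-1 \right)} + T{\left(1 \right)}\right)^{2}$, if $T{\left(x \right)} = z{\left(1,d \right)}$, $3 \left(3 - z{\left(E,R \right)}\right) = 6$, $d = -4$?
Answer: $16$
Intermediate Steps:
$C = -3$
$z{\left(E,R \right)} = 1$ ($z{\left(E,R \right)} = 3 - 2 = 1$)
$T{\left(x \right)} = 1$
$p{\left(o \right)} = - 3 o$ ($p{\left(o \right)} = o \left(-3\right) = - 3 o$)
$\left(p{\left(-1 \right)} + T{\left(1 \right)}\right)^{2} = \left(\left(-3\right) \left(-1\right) + 1\right)^{2} = \left(3 + 1\right)^{2} = 4^{2} = 16$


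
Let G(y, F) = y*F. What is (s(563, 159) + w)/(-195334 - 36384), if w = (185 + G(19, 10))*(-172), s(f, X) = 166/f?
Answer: 18156667/65228617 ≈ 0.27835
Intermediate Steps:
G(y, F) = F*y
w = -64500 (w = (185 + 10*19)*(-172) = (185 + 190)*(-172) = 375*(-172) = -64500)
(s(563, 159) + w)/(-195334 - 36384) = (166/563 - 64500)/(-195334 - 36384) = (166*(1/563) - 64500)/(-231718) = (166/563 - 64500)*(-1/231718) = -36313334/563*(-1/231718) = 18156667/65228617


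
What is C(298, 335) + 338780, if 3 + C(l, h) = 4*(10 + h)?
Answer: 340157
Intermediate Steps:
C(l, h) = 37 + 4*h (C(l, h) = -3 + 4*(10 + h) = -3 + (40 + 4*h) = 37 + 4*h)
C(298, 335) + 338780 = (37 + 4*335) + 338780 = (37 + 1340) + 338780 = 1377 + 338780 = 340157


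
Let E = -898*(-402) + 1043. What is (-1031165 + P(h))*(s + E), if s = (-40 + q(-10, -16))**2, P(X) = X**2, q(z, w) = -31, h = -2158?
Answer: 1330958296920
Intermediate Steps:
E = 362039 (E = 360996 + 1043 = 362039)
s = 5041 (s = (-40 - 31)**2 = (-71)**2 = 5041)
(-1031165 + P(h))*(s + E) = (-1031165 + (-2158)**2)*(5041 + 362039) = (-1031165 + 4656964)*367080 = 3625799*367080 = 1330958296920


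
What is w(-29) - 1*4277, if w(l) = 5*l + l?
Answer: -4451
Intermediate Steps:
w(l) = 6*l
w(-29) - 1*4277 = 6*(-29) - 1*4277 = -174 - 4277 = -4451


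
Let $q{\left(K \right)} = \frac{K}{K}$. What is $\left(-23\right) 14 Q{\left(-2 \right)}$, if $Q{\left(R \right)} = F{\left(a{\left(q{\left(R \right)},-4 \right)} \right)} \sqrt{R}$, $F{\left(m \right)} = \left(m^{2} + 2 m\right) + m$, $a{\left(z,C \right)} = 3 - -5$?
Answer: $- 28336 i \sqrt{2} \approx - 40073.0 i$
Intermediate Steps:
$q{\left(K \right)} = 1$
$a{\left(z,C \right)} = 8$ ($a{\left(z,C \right)} = 3 + 5 = 8$)
$F{\left(m \right)} = m^{2} + 3 m$
$Q{\left(R \right)} = 88 \sqrt{R}$ ($Q{\left(R \right)} = 8 \left(3 + 8\right) \sqrt{R} = 8 \cdot 11 \sqrt{R} = 88 \sqrt{R}$)
$\left(-23\right) 14 Q{\left(-2 \right)} = \left(-23\right) 14 \cdot 88 \sqrt{-2} = - 322 \cdot 88 i \sqrt{2} = - 28336 i \sqrt{2}$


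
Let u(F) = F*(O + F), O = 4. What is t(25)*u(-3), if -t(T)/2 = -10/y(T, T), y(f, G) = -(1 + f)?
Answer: 30/13 ≈ 2.3077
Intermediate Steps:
y(f, G) = -1 - f
t(T) = 20/(-1 - T) (t(T) = -(-20)/(-1 - T) = 20/(-1 - T))
u(F) = F*(4 + F)
t(25)*u(-3) = (-20/(1 + 25))*(-3*(4 - 3)) = (-20/26)*(-3*1) = -20*1/26*(-3) = -10/13*(-3) = 30/13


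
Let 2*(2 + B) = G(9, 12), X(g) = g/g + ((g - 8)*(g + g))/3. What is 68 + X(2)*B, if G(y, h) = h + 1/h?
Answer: 953/24 ≈ 39.708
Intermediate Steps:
X(g) = 1 + 2*g*(-8 + g)/3 (X(g) = 1 + ((-8 + g)*(2*g))*(⅓) = 1 + (2*g*(-8 + g))*(⅓) = 1 + 2*g*(-8 + g)/3)
B = 97/24 (B = -2 + (12 + 1/12)/2 = -2 + (½)*(145/12) = -2 + 145/24 = 97/24 ≈ 4.0417)
68 + X(2)*B = 68 + (1 - 16/3*2 + (⅔)*2²)*(97/24) = 68 + (1 - 32/3 + (⅔)*4)*(97/24) = 68 + (1 - 32/3 + 8/3)*(97/24) = 68 - 7*97/24 = 68 - 679/24 = 953/24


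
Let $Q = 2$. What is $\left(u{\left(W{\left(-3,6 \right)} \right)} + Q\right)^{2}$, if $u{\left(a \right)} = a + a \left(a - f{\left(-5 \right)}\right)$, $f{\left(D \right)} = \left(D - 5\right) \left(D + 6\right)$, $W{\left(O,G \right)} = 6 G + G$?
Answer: $4963984$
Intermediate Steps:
$W{\left(O,G \right)} = 7 G$
$f{\left(D \right)} = \left(-5 + D\right) \left(6 + D\right)$
$u{\left(a \right)} = a + a \left(10 + a\right)$ ($u{\left(a \right)} = a + a \left(a - \left(-30 - 5 + \left(-5\right)^{2}\right)\right) = a + a \left(a - \left(-30 - 5 + 25\right)\right) = a + a \left(a - -10\right) = a + a \left(a + 10\right) = a + a \left(10 + a\right)$)
$\left(u{\left(W{\left(-3,6 \right)} \right)} + Q\right)^{2} = \left(7 \cdot 6 \left(11 + 7 \cdot 6\right) + 2\right)^{2} = \left(42 \left(11 + 42\right) + 2\right)^{2} = \left(42 \cdot 53 + 2\right)^{2} = \left(2226 + 2\right)^{2} = 2228^{2} = 4963984$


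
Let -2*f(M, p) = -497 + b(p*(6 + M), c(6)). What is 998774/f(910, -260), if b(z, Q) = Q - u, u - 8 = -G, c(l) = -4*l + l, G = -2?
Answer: 285364/75 ≈ 3804.9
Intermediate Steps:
c(l) = -3*l
u = 10 (u = 8 - 1*(-2) = 8 + 2 = 10)
b(z, Q) = -10 + Q (b(z, Q) = Q - 1*10 = Q - 10 = -10 + Q)
f(M, p) = 525/2 (f(M, p) = -(-497 + (-10 - 3*6))/2 = -(-497 + (-10 - 18))/2 = -(-497 - 28)/2 = -½*(-525) = 525/2)
998774/f(910, -260) = 998774/(525/2) = 998774*(2/525) = 285364/75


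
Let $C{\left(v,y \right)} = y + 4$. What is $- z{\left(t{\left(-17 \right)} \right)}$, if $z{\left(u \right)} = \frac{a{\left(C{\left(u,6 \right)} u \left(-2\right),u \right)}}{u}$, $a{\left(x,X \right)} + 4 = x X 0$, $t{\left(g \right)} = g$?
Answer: $- \frac{4}{17} \approx -0.23529$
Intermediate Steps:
$C{\left(v,y \right)} = 4 + y$
$a{\left(x,X \right)} = -4$ ($a{\left(x,X \right)} = -4 + x X 0 = -4 + X x 0 = -4 + 0 = -4$)
$z{\left(u \right)} = - \frac{4}{u}$
$- z{\left(t{\left(-17 \right)} \right)} = - \frac{-4}{-17} = - \frac{\left(-4\right) \left(-1\right)}{17} = \left(-1\right) \frac{4}{17} = - \frac{4}{17}$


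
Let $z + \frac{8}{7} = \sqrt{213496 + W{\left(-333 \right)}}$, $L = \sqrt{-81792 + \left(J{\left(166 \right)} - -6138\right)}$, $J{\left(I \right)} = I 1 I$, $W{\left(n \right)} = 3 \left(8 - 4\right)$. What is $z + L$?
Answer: $- \frac{8}{7} + 2 \sqrt{53377} + i \sqrt{48098} \approx 460.93 + 219.31 i$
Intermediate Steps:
$W{\left(n \right)} = 12$ ($W{\left(n \right)} = 3 \cdot 4 = 12$)
$J{\left(I \right)} = I^{2}$ ($J{\left(I \right)} = I I = I^{2}$)
$L = i \sqrt{48098}$ ($L = \sqrt{-81792 - \left(-6138 - 166^{2}\right)} = \sqrt{-81792 + \left(27556 + 6138\right)} = \sqrt{-81792 + 33694} = \sqrt{-48098} = i \sqrt{48098} \approx 219.31 i$)
$z = - \frac{8}{7} + 2 \sqrt{53377}$ ($z = - \frac{8}{7} + \sqrt{213496 + 12} = - \frac{8}{7} + \sqrt{213508} = - \frac{8}{7} + 2 \sqrt{53377} \approx 460.93$)
$z + L = \left(- \frac{8}{7} + 2 \sqrt{53377}\right) + i \sqrt{48098} = - \frac{8}{7} + 2 \sqrt{53377} + i \sqrt{48098}$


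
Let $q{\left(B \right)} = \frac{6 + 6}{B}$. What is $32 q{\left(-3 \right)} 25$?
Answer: $-3200$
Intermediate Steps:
$q{\left(B \right)} = \frac{12}{B}$
$32 q{\left(-3 \right)} 25 = 32 \frac{12}{-3} \cdot 25 = 32 \cdot 12 \left(- \frac{1}{3}\right) 25 = 32 \left(-4\right) 25 = \left(-128\right) 25 = -3200$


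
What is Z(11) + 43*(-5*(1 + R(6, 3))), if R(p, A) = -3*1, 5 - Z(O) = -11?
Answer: 446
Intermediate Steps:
Z(O) = 16 (Z(O) = 5 - 1*(-11) = 5 + 11 = 16)
R(p, A) = -3
Z(11) + 43*(-5*(1 + R(6, 3))) = 16 + 43*(-5*(1 - 3)) = 16 + 43*(-5*(-2)) = 16 + 43*10 = 16 + 430 = 446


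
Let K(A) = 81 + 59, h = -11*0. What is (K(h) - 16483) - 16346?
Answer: -32689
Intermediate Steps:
h = 0
K(A) = 140
(K(h) - 16483) - 16346 = (140 - 16483) - 16346 = -16343 - 16346 = -32689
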